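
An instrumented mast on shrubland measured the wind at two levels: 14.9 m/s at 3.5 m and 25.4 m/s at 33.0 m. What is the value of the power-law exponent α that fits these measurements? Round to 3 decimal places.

Power law: V₂/V₁ = (z₂/z₁)^α ⇒ α = ln(V₂/V₁) / ln(z₂/z₁)
α = ln(25.4/14.9) / ln(33.0/3.5) = ln(1.7047) / ln(9.4286)
  = 0.53339 / 2.24374 = 0.23772

α ≈ 0.238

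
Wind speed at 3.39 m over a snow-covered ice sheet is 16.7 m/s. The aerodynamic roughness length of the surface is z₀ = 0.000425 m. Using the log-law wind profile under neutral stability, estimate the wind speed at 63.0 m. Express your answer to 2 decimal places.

22.13 m/s

Log law: V(z) ∝ ln(z/z₀), so V₂/V₁ = ln(z₂/z₀) / ln(z₁/z₀).
ln(63.0/0.000425) = 11.9066, ln(3.39/0.000425) = 8.9843
V₂ = 16.7 × 11.9066/8.9843 = 16.7 × 1.3253 = 22.1320 m/s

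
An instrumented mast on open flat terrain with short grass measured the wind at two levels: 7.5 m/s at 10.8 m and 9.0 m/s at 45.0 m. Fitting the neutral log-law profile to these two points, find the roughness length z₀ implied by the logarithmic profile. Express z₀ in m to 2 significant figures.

Log law: V(z) ∝ ln(z/z₀). With r = V₁/V₂ = 7.5/9.0 = 0.83333,
r · ln(z₂/z₀) = ln(z₁/z₀) ⇒ ln z₀ = (ln z₁ − r·ln z₂)/(1 − r)
ln z₀ = (2.37955 − 0.83333×3.80666) / 0.16667 = -4.7560
z₀ = exp(-4.7560) = 0.008600 m

z₀ ≈ 0.0086 m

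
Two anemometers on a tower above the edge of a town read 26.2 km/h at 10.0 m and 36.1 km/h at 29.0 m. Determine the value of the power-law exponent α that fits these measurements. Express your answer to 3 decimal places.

α ≈ 0.301

Power law: V₂/V₁ = (z₂/z₁)^α ⇒ α = ln(V₂/V₁) / ln(z₂/z₁)
α = ln(36.1/26.2) / ln(29.0/10.0) = ln(1.3779) / ln(2.9000)
  = 0.32053 / 1.06471 = 0.30105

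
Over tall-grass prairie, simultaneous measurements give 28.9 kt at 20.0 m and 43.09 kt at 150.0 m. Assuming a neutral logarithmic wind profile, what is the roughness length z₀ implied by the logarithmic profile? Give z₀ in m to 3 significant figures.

Log law: V(z) ∝ ln(z/z₀). With r = V₁/V₂ = 28.9/43.09 = 0.67069,
r · ln(z₂/z₀) = ln(z₁/z₀) ⇒ ln z₀ = (ln z₁ − r·ln z₂)/(1 − r)
ln z₀ = (2.99573 − 0.67069×5.01064) / 0.32931 = -1.1079
z₀ = exp(-1.1079) = 0.3302 m

z₀ ≈ 0.330 m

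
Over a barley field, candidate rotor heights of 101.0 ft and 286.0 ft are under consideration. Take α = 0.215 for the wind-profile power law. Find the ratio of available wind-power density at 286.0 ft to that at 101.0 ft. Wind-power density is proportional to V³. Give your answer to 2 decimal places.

Speed ratio: V_B/V_A = (z_B/z_A)^α = (286.0/101.0)^0.215 = (2.8317)^0.215 = 1.25080
Power-density ratio: P_B/P_A = (V_B/V_A)³ = (1.25080)³ = 1.95690

1.96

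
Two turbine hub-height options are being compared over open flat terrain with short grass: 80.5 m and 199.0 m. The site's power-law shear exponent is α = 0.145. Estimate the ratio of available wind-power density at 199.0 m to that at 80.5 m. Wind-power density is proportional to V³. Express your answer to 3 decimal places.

1.482

Speed ratio: V_B/V_A = (z_B/z_A)^α = (199.0/80.5)^0.145 = (2.4720)^0.145 = 1.14023
Power-density ratio: P_B/P_A = (V_B/V_A)³ = (1.14023)³ = 1.48245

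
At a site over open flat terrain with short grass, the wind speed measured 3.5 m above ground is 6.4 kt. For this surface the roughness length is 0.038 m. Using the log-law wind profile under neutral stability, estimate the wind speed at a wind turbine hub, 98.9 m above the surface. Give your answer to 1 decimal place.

11.1 kt

Log law: V(z) ∝ ln(z/z₀), so V₂/V₁ = ln(z₂/z₀) / ln(z₁/z₀).
ln(98.9/0.038) = 7.8643, ln(3.5/0.038) = 4.5229
V₂ = 6.4 × 7.8643/4.5229 = 6.4 × 1.7388 = 11.1280 kt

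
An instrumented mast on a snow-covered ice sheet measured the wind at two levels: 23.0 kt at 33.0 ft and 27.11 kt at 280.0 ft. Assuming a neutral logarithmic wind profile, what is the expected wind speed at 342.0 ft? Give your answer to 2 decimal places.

Log law: V ∝ ln(z/z₀). From the pair, with r = V₁/V₂ = 0.84840,
ln z₀ = (ln z₁ − r·ln z₂)/(1 − r) = (3.4965 − 0.84840×5.6348)/0.15160 = -8.4695 → z₀ = 0.0002098 ft
V₃ = V₁ · ln(z₃/z₀)/ln(z₁/z₀) = 23.0 × 14.3044/11.9661 = 27.4945 kt

27.49 kt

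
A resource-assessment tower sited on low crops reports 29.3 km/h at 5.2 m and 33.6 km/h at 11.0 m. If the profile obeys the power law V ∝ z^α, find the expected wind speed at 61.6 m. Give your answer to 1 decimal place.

First find α: α = ln(V₂/V₁)/ln(z₂/z₁) = ln(33.6/29.3)/ln(11.0/5.2) = 0.13694/0.74924 = 0.1828
Extrapolate from 11.0 m to 61.6 m: V₃ = 33.6 × (61.6/11.0)^0.1828 = 33.6 × 1.3701 = 46.0348 km/h

46.0 km/h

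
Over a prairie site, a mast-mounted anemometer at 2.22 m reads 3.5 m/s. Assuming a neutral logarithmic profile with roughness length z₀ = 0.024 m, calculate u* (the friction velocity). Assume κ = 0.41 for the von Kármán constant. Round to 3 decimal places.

u* ≈ 0.317 m/s

Log law: V(z) = (u*/κ) · ln(z/z₀) ⇒ u* = κ · V / ln(z/z₀)
u* = 0.41 × 3.5 / ln(2.22/0.024) = 0.41 × 3.5 / 4.5272
   = 1.4350 / 4.5272 = 0.3170 m/s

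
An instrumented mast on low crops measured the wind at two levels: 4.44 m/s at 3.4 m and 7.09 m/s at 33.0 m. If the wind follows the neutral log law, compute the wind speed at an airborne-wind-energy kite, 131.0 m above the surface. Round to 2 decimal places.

Log law: V ∝ ln(z/z₀). From the pair, with r = V₁/V₂ = 0.62623,
ln z₀ = (ln z₁ − r·ln z₂)/(1 − r) = (1.2238 − 0.62623×3.4965)/0.37377 = -2.5841 → z₀ = 0.07546 m
V₃ = V₁ · ln(z₃/z₀)/ln(z₁/z₀) = 4.44 × 7.4593/3.8079 = 8.6975 m/s

8.70 m/s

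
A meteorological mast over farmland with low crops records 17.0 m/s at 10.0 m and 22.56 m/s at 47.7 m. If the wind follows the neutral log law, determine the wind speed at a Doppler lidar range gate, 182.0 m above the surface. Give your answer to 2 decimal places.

Log law: V ∝ ln(z/z₀). From the pair, with r = V₁/V₂ = 0.75355,
ln z₀ = (ln z₁ − r·ln z₂)/(1 − r) = (2.3026 − 0.75355×3.8649)/0.24645 = -2.4744 → z₀ = 0.08422 m
V₃ = V₁ · ln(z₃/z₀)/ln(z₁/z₀) = 17.0 × 7.6784/4.7770 = 27.3254 m/s

27.33 m/s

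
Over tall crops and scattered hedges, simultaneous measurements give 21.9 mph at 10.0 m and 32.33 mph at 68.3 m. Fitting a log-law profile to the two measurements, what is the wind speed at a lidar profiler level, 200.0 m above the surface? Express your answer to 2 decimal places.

Log law: V ∝ ln(z/z₀). From the pair, with r = V₁/V₂ = 0.67739,
ln z₀ = (ln z₁ − r·ln z₂)/(1 − r) = (2.3026 − 0.67739×4.2239)/0.32261 = -1.7316 → z₀ = 0.1770 m
V₃ = V₁ · ln(z₃/z₀)/ln(z₁/z₀) = 21.9 × 7.0300/4.0342 = 38.1625 mph

38.16 mph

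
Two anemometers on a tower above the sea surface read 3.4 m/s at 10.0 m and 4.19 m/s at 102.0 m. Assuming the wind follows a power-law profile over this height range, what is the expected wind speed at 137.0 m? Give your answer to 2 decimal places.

First find α: α = ln(V₂/V₁)/ln(z₂/z₁) = ln(4.19/3.4)/ln(102.0/10.0) = 0.20893/2.32239 = 0.0900
Extrapolate from 102.0 m to 137.0 m: V₃ = 4.19 × (137.0/102.0)^0.0900 = 4.19 × 1.0269 = 4.3027 m/s

4.30 m/s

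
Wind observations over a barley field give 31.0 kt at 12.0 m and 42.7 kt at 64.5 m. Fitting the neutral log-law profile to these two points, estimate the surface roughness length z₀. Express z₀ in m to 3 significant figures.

Log law: V(z) ∝ ln(z/z₀). With r = V₁/V₂ = 31.0/42.7 = 0.72600,
r · ln(z₂/z₀) = ln(z₁/z₀) ⇒ ln z₀ = (ln z₁ − r·ln z₂)/(1 − r)
ln z₀ = (2.48491 − 0.72600×4.16667) / 0.27400 = -1.9710
z₀ = exp(-1.9710) = 0.1393 m

z₀ ≈ 0.139 m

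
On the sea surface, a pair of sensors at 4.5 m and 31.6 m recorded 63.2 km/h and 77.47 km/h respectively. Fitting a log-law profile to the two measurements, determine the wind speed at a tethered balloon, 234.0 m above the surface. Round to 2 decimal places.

Log law: V ∝ ln(z/z₀). From the pair, with r = V₁/V₂ = 0.81580,
ln z₀ = (ln z₁ − r·ln z₂)/(1 − r) = (1.5041 − 0.81580×3.4532)/0.18420 = -7.1281 → z₀ = 0.0008022 m
V₃ = V₁ · ln(z₃/z₀)/ln(z₁/z₀) = 63.2 × 12.5835/8.6322 = 92.1287 km/h

92.13 km/h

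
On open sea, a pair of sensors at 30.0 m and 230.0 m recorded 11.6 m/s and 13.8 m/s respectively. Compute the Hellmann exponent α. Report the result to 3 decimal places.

α ≈ 0.085

Power law: V₂/V₁ = (z₂/z₁)^α ⇒ α = ln(V₂/V₁) / ln(z₂/z₁)
α = ln(13.8/11.6) / ln(230.0/30.0) = ln(1.1897) / ln(7.6667)
  = 0.17366 / 2.03688 = 0.08526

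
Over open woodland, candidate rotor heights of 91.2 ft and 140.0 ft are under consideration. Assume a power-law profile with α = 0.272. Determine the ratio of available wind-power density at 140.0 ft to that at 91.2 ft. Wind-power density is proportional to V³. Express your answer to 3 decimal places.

Speed ratio: V_B/V_A = (z_B/z_A)^α = (140.0/91.2)^0.272 = (1.5351)^0.272 = 1.12364
Power-density ratio: P_B/P_A = (V_B/V_A)³ = (1.12364)³ = 1.41868

1.419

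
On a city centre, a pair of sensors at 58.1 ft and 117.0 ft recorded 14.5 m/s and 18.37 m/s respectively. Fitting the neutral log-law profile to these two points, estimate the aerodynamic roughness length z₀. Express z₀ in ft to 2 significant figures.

Log law: V(z) ∝ ln(z/z₀). With r = V₁/V₂ = 14.5/18.37 = 0.78933,
r · ln(z₂/z₀) = ln(z₁/z₀) ⇒ ln z₀ = (ln z₁ − r·ln z₂)/(1 − r)
ln z₀ = (4.06217 − 0.78933×4.76217) / 0.21067 = 1.4394
z₀ = exp(1.4394) = 4.218 ft

z₀ ≈ 4.2 ft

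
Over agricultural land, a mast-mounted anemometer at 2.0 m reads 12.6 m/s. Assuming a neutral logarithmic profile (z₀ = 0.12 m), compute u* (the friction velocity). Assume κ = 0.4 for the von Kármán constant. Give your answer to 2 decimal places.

u* ≈ 1.79 m/s

Log law: V(z) = (u*/κ) · ln(z/z₀) ⇒ u* = κ · V / ln(z/z₀)
u* = 0.4 × 12.6 / ln(2.0/0.12) = 0.4 × 12.6 / 2.8134
   = 5.0400 / 2.8134 = 1.7914 m/s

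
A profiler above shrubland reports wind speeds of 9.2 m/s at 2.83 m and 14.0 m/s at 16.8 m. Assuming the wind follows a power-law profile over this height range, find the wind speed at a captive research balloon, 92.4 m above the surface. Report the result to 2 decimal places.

20.92 m/s

First find α: α = ln(V₂/V₁)/ln(z₂/z₁) = ln(14.0/9.2)/ln(16.8/2.83) = 0.41985/1.78110 = 0.2357
Extrapolate from 16.8 m to 92.4 m: V₃ = 14.0 × (92.4/16.8)^0.2357 = 14.0 × 1.4946 = 20.9243 m/s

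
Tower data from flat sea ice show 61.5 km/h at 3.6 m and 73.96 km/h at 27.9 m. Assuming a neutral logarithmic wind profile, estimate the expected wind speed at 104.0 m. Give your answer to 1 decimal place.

Log law: V ∝ ln(z/z₀). From the pair, with r = V₁/V₂ = 0.83153,
ln z₀ = (ln z₁ − r·ln z₂)/(1 − r) = (1.2809 − 0.83153×3.3286)/0.16847 = -8.8261 → z₀ = 0.0001469 m
V₃ = V₁ · ln(z₃/z₀)/ln(z₁/z₀) = 61.5 × 13.4704/10.1070 = 81.9663 km/h

82.0 km/h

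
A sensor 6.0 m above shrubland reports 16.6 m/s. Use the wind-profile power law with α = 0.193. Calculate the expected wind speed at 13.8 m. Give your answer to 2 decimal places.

19.49 m/s

Power-law profile: V₂ = V₁ · (z₂/z₁)^α
V₂ = 16.6 × (13.8/6.0)^0.193 = 16.6 × (2.3000)^0.193
    = 16.6 × 1.1744 = 19.4949 m/s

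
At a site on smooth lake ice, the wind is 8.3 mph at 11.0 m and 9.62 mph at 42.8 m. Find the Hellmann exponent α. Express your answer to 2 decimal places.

Power law: V₂/V₁ = (z₂/z₁)^α ⇒ α = ln(V₂/V₁) / ln(z₂/z₁)
α = ln(9.62/8.3) / ln(42.8/11.0) = ln(1.1590) / ln(3.8909)
  = 0.14759 / 1.35864 = 0.10863

α ≈ 0.11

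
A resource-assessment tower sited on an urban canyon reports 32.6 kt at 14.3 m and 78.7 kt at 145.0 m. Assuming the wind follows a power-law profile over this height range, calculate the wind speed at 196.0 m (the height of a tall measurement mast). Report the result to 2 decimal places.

First find α: α = ln(V₂/V₁)/ln(z₂/z₁) = ln(78.7/32.6)/ln(145.0/14.3) = 0.88133/2.31647 = 0.3805
Extrapolate from 145.0 m to 196.0 m: V₃ = 78.7 × (196.0/145.0)^0.3805 = 78.7 × 1.1215 = 88.2618 kt

88.26 kt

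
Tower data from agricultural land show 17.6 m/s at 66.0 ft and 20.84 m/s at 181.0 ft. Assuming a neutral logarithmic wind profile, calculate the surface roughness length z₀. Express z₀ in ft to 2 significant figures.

z₀ ≈ 0.28 ft

Log law: V(z) ∝ ln(z/z₀). With r = V₁/V₂ = 17.6/20.84 = 0.84453,
r · ln(z₂/z₀) = ln(z₁/z₀) ⇒ ln z₀ = (ln z₁ − r·ln z₂)/(1 − r)
ln z₀ = (4.18965 − 0.84453×5.19850) / 0.15547 = -1.2905
z₀ = exp(-1.2905) = 0.2751 ft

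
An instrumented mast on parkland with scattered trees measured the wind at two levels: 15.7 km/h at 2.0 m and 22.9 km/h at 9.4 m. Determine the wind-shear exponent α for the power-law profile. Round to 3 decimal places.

α ≈ 0.244

Power law: V₂/V₁ = (z₂/z₁)^α ⇒ α = ln(V₂/V₁) / ln(z₂/z₁)
α = ln(22.9/15.7) / ln(9.4/2.0) = ln(1.4586) / ln(4.7000)
  = 0.37748 / 1.54756 = 0.24392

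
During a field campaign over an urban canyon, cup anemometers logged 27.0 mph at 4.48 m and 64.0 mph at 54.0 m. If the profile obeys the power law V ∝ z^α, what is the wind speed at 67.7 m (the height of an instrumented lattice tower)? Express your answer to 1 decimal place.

First find α: α = ln(V₂/V₁)/ln(z₂/z₁) = ln(64.0/27.0)/ln(54.0/4.48) = 0.86305/2.48936 = 0.3467
Extrapolate from 54.0 m to 67.7 m: V₃ = 64.0 × (67.7/54.0)^0.3467 = 64.0 × 1.0815 = 69.2187 mph

69.2 mph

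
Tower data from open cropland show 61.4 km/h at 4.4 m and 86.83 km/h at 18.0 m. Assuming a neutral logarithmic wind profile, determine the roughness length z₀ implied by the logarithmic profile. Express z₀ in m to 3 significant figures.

Log law: V(z) ∝ ln(z/z₀). With r = V₁/V₂ = 61.4/86.83 = 0.70713,
r · ln(z₂/z₀) = ln(z₁/z₀) ⇒ ln z₀ = (ln z₁ − r·ln z₂)/(1 − r)
ln z₀ = (1.48160 − 0.70713×2.89037) / 0.29287 = -1.9198
z₀ = exp(-1.9198) = 0.1466 m

z₀ ≈ 0.147 m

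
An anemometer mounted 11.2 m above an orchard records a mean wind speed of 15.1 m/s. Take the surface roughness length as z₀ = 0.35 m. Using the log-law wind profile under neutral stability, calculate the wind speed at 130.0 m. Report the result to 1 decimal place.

25.8 m/s

Log law: V(z) ∝ ln(z/z₀), so V₂/V₁ = ln(z₂/z₀) / ln(z₁/z₀).
ln(130.0/0.35) = 5.9174, ln(11.2/0.35) = 3.4657
V₂ = 15.1 × 5.9174/3.4657 = 15.1 × 1.7074 = 25.7816 m/s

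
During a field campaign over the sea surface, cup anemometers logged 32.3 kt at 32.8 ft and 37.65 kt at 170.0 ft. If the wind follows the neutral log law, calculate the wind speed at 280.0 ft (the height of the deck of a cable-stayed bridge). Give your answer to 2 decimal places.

Log law: V ∝ ln(z/z₀). From the pair, with r = V₁/V₂ = 0.85790,
ln z₀ = (ln z₁ − r·ln z₂)/(1 − r) = (3.4904 − 0.85790×5.1358)/0.14210 = -6.4433 → z₀ = 0.001591 ft
V₃ = V₁ · ln(z₃/z₀)/ln(z₁/z₀) = 32.3 × 12.0781/9.9337 = 39.2725 kt

39.27 kt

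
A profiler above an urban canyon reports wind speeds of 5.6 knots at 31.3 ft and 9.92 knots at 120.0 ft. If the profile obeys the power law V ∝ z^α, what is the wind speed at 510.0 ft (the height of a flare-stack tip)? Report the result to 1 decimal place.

First find α: α = ln(V₂/V₁)/ln(z₂/z₁) = ln(9.92/5.6)/ln(120.0/31.3) = 0.57179/1.34387 = 0.4255
Extrapolate from 120.0 ft to 510.0 ft: V₃ = 9.92 × (510.0/120.0)^0.4255 = 9.92 × 1.8508 = 18.3602 knots

18.4 knots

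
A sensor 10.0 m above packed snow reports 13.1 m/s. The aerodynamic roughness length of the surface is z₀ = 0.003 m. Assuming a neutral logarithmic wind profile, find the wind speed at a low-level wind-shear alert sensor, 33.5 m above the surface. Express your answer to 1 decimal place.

Log law: V(z) ∝ ln(z/z₀), so V₂/V₁ = ln(z₂/z₀) / ln(z₁/z₀).
ln(33.5/0.003) = 9.3207, ln(10.0/0.003) = 8.1117
V₂ = 13.1 × 9.3207/8.1117 = 13.1 × 1.1490 = 15.0524 m/s

15.1 m/s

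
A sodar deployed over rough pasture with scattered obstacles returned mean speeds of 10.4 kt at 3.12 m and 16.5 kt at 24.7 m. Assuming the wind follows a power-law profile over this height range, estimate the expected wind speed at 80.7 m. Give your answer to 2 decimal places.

First find α: α = ln(V₂/V₁)/ln(z₂/z₁) = ln(16.5/10.4)/ln(24.7/3.12) = 0.46155/2.06897 = 0.2231
Extrapolate from 24.7 m to 80.7 m: V₃ = 16.5 × (80.7/24.7)^0.2231 = 16.5 × 1.3023 = 21.4876 kt

21.49 kt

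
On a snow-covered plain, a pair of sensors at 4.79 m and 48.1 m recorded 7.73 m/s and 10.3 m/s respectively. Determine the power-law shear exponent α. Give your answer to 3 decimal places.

Power law: V₂/V₁ = (z₂/z₁)^α ⇒ α = ln(V₂/V₁) / ln(z₂/z₁)
α = ln(10.3/7.73) / ln(48.1/4.79) = ln(1.3325) / ln(10.0418)
  = 0.28704 / 2.30675 = 0.12443

α ≈ 0.124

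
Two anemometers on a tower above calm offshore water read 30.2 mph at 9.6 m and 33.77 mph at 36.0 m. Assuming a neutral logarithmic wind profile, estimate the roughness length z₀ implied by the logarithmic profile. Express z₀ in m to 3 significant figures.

z₀ ≈ 0.000134 m

Log law: V(z) ∝ ln(z/z₀). With r = V₁/V₂ = 30.2/33.77 = 0.89428,
r · ln(z₂/z₀) = ln(z₁/z₀) ⇒ ln z₀ = (ln z₁ − r·ln z₂)/(1 − r)
ln z₀ = (2.26176 − 0.89428×3.58352) / 0.10572 = -8.9195
z₀ = exp(-8.9195) = 0.0001338 m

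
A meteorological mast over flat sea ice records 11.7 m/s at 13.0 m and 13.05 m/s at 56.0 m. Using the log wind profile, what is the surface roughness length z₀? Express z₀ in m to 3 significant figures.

z₀ ≈ 0.0000414 m

Log law: V(z) ∝ ln(z/z₀). With r = V₁/V₂ = 11.7/13.05 = 0.89655,
r · ln(z₂/z₀) = ln(z₁/z₀) ⇒ ln z₀ = (ln z₁ − r·ln z₂)/(1 − r)
ln z₀ = (2.56495 − 0.89655×4.02535) / 0.10345 = -10.0919
z₀ = exp(-10.0919) = 0.00004141 m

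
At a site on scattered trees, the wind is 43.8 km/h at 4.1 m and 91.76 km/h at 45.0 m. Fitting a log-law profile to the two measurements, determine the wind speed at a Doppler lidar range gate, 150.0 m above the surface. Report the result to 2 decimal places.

Log law: V ∝ ln(z/z₀). From the pair, with r = V₁/V₂ = 0.47733,
ln z₀ = (ln z₁ − r·ln z₂)/(1 − r) = (1.4110 − 0.47733×3.8067)/0.52267 = -0.7769 → z₀ = 0.4598 m
V₃ = V₁ · ln(z₃/z₀)/ln(z₁/z₀) = 43.8 × 5.7875/2.1879 = 115.8628 km/h

115.86 km/h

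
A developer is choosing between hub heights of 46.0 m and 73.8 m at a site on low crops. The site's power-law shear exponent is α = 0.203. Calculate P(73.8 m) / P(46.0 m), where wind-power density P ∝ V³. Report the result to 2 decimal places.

1.33

Speed ratio: V_B/V_A = (z_B/z_A)^α = (73.8/46.0)^0.203 = (1.6043)^0.203 = 1.10072
Power-density ratio: P_B/P_A = (V_B/V_A)³ = (1.10072)³ = 1.33360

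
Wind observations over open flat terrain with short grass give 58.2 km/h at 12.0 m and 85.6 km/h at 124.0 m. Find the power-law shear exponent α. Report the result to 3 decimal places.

Power law: V₂/V₁ = (z₂/z₁)^α ⇒ α = ln(V₂/V₁) / ln(z₂/z₁)
α = ln(85.6/58.2) / ln(124.0/12.0) = ln(1.4708) / ln(10.3333)
  = 0.38580 / 2.33537 = 0.16520

α ≈ 0.165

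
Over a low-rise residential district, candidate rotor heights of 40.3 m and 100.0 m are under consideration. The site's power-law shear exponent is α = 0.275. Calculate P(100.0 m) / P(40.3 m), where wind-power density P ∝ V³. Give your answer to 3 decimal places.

Speed ratio: V_B/V_A = (z_B/z_A)^α = (100.0/40.3)^0.275 = (2.4814)^0.275 = 1.28393
Power-density ratio: P_B/P_A = (V_B/V_A)³ = (1.28393)³ = 2.11652

2.117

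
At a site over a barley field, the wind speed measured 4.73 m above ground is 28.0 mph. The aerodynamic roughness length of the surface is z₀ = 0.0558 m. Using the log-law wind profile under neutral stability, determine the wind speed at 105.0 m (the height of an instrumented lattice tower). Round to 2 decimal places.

Log law: V(z) ∝ ln(z/z₀), so V₂/V₁ = ln(z₂/z₀) / ln(z₁/z₀).
ln(105.0/0.0558) = 7.5399, ln(4.73/0.0558) = 4.4399
V₂ = 28.0 × 7.5399/4.4399 = 28.0 × 1.6982 = 47.5502 mph

47.55 mph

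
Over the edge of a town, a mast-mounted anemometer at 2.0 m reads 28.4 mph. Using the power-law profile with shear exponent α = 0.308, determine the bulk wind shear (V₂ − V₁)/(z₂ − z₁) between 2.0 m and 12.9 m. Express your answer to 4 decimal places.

2.0208 mph/m

Power law: V₂ = V₁ · (z₂/z₁)^α = 28.4 × (6.4500)^0.308 = 50.4270 mph
ΔV/Δz = (50.4270 − 28.4)/(12.9 − 2.0) = 22.0270/10.9000 = 2.02082 mph/m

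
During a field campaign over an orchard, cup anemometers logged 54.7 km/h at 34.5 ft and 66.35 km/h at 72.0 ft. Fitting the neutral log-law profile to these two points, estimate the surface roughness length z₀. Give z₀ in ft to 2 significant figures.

z₀ ≈ 1.1 ft

Log law: V(z) ∝ ln(z/z₀). With r = V₁/V₂ = 54.7/66.35 = 0.82442,
r · ln(z₂/z₀) = ln(z₁/z₀) ⇒ ln z₀ = (ln z₁ − r·ln z₂)/(1 − r)
ln z₀ = (3.54096 − 0.82442×4.27667) / 0.17558 = 0.0866
z₀ = exp(0.0866) = 1.090 ft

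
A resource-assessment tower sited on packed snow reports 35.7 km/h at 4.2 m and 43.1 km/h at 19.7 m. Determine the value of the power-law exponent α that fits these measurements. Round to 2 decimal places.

Power law: V₂/V₁ = (z₂/z₁)^α ⇒ α = ln(V₂/V₁) / ln(z₂/z₁)
α = ln(43.1/35.7) / ln(19.7/4.2) = ln(1.2073) / ln(4.6905)
  = 0.18837 / 1.54553 = 0.12188

α ≈ 0.12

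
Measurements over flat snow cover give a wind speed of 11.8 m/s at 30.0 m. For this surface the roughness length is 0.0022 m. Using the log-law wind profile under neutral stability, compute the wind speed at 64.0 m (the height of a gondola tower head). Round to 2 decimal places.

12.74 m/s

Log law: V(z) ∝ ln(z/z₀), so V₂/V₁ = ln(z₂/z₀) / ln(z₁/z₀).
ln(64.0/0.0022) = 10.2782, ln(30.0/0.0022) = 9.5205
V₂ = 11.8 × 10.2782/9.5205 = 11.8 × 1.0796 = 12.7391 m/s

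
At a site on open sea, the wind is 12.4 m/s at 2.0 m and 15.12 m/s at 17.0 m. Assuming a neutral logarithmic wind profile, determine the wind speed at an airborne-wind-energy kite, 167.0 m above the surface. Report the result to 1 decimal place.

18.0 m/s

Log law: V ∝ ln(z/z₀). From the pair, with r = V₁/V₂ = 0.82011,
ln z₀ = (ln z₁ − r·ln z₂)/(1 − r) = (0.6931 − 0.82011×2.8332)/0.17989 = -9.0630 → z₀ = 0.0001159 m
V₃ = V₁ · ln(z₃/z₀)/ln(z₁/z₀) = 12.4 × 14.1810/9.7562 = 18.0239 m/s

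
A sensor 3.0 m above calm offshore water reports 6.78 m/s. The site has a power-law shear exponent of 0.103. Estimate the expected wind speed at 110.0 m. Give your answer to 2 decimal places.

9.83 m/s

Power-law profile: V₂ = V₁ · (z₂/z₁)^α
V₂ = 6.78 × (110.0/3.0)^0.103 = 6.78 × (36.6667)^0.103
    = 6.78 × 1.4492 = 9.8254 m/s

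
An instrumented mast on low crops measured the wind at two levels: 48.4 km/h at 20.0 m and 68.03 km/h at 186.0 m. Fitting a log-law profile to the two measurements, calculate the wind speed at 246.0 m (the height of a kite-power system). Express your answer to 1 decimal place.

70.5 km/h

Log law: V ∝ ln(z/z₀). From the pair, with r = V₁/V₂ = 0.71145,
ln z₀ = (ln z₁ − r·ln z₂)/(1 − r) = (2.9957 − 0.71145×5.2257)/0.28855 = -2.5026 → z₀ = 0.08187 m
V₃ = V₁ · ln(z₃/z₀)/ln(z₁/z₀) = 48.4 × 8.0080/5.4984 = 70.4911 km/h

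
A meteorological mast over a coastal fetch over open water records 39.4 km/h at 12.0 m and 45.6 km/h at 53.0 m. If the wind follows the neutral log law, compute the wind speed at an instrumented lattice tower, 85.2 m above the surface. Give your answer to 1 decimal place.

Log law: V ∝ ln(z/z₀). From the pair, with r = V₁/V₂ = 0.86404,
ln z₀ = (ln z₁ − r·ln z₂)/(1 − r) = (2.4849 − 0.86404×3.9703)/0.13596 = -6.9545 → z₀ = 0.0009544 m
V₃ = V₁ · ln(z₃/z₀)/ln(z₁/z₀) = 39.4 × 11.3995/9.4394 = 47.5814 km/h

47.6 km/h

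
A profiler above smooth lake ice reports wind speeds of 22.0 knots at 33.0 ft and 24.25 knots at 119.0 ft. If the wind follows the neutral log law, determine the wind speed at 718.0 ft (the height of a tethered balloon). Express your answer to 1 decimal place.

Log law: V ∝ ln(z/z₀). From the pair, with r = V₁/V₂ = 0.90722,
ln z₀ = (ln z₁ − r·ln z₂)/(1 − r) = (3.4965 − 0.90722×4.7791)/0.09278 = -9.0446 → z₀ = 0.0001180 ft
V₃ = V₁ · ln(z₃/z₀)/ln(z₁/z₀) = 22.0 × 15.6211/12.5411 = 27.4030 knots

27.4 knots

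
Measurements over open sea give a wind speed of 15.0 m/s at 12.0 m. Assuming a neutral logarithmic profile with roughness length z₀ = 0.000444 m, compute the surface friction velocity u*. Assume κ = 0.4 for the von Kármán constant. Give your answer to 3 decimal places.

u* ≈ 0.588 m/s

Log law: V(z) = (u*/κ) · ln(z/z₀) ⇒ u* = κ · V / ln(z/z₀)
u* = 0.4 × 15.0 / ln(12.0/0.000444) = 0.4 × 15.0 / 10.2046
   = 6.0000 / 10.2046 = 0.5880 m/s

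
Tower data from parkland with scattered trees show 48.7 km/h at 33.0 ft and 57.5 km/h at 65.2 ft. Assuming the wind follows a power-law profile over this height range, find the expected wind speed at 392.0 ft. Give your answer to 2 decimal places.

89.06 km/h

First find α: α = ln(V₂/V₁)/ln(z₂/z₁) = ln(57.5/48.7)/ln(65.2/33.0) = 0.16611/0.68095 = 0.2439
Extrapolate from 65.2 ft to 392.0 ft: V₃ = 57.5 × (392.0/65.2)^0.2439 = 57.5 × 1.5489 = 89.0636 km/h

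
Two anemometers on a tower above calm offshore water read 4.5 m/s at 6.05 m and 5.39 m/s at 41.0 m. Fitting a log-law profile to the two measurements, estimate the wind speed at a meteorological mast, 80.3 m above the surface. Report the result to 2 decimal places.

Log law: V ∝ ln(z/z₀). From the pair, with r = V₁/V₂ = 0.83488,
ln z₀ = (ln z₁ − r·ln z₂)/(1 − r) = (1.8001 − 0.83488×3.7136)/0.16512 = -7.8750 → z₀ = 0.0003801 m
V₃ = V₁ · ln(z₃/z₀)/ln(z₁/z₀) = 4.5 × 12.2608/9.6751 = 5.7026 m/s

5.70 m/s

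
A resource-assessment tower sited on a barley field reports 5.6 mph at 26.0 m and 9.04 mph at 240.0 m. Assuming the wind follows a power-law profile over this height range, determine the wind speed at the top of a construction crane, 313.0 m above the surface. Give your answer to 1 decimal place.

First find α: α = ln(V₂/V₁)/ln(z₂/z₁) = ln(9.04/5.6)/ln(240.0/26.0) = 0.47889/2.22254 = 0.2155
Extrapolate from 240.0 m to 313.0 m: V₃ = 9.04 × (313.0/240.0)^0.2155 = 9.04 × 1.0589 = 9.5724 mph

9.6 mph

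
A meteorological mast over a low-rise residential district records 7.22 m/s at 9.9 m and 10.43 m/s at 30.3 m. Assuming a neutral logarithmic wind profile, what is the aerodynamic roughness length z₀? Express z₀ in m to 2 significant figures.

Log law: V(z) ∝ ln(z/z₀). With r = V₁/V₂ = 7.22/10.43 = 0.69223,
r · ln(z₂/z₀) = ln(z₁/z₀) ⇒ ln z₀ = (ln z₁ − r·ln z₂)/(1 − r)
ln z₀ = (2.29253 − 0.69223×3.41115) / 0.30777 = -0.2235
z₀ = exp(-0.2235) = 0.7997 m

z₀ ≈ 0.80 m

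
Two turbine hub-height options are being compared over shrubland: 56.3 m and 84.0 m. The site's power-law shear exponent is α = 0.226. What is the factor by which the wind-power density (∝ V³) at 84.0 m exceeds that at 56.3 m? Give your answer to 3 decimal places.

Speed ratio: V_B/V_A = (z_B/z_A)^α = (84.0/56.3)^0.226 = (1.4920)^0.226 = 1.09464
Power-density ratio: P_B/P_A = (V_B/V_A)³ = (1.09464)³ = 1.31165

1.312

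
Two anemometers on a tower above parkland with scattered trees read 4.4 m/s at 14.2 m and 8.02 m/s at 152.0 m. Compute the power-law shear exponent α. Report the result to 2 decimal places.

α ≈ 0.25

Power law: V₂/V₁ = (z₂/z₁)^α ⇒ α = ln(V₂/V₁) / ln(z₂/z₁)
α = ln(8.02/4.4) / ln(152.0/14.2) = ln(1.8227) / ln(10.7042)
  = 0.60033 / 2.37064 = 0.25324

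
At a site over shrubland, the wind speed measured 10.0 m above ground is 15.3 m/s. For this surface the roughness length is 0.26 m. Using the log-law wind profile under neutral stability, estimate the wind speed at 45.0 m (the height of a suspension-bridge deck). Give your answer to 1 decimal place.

21.6 m/s

Log law: V(z) ∝ ln(z/z₀), so V₂/V₁ = ln(z₂/z₀) / ln(z₁/z₀).
ln(45.0/0.26) = 5.1537, ln(10.0/0.26) = 3.6497
V₂ = 15.3 × 5.1537/3.6497 = 15.3 × 1.4121 = 21.6054 m/s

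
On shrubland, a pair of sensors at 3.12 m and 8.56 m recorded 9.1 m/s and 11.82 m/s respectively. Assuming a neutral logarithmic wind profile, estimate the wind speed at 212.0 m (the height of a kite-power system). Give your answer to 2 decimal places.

20.47 m/s

Log law: V ∝ ln(z/z₀). From the pair, with r = V₁/V₂ = 0.76988,
ln z₀ = (ln z₁ − r·ln z₂)/(1 − r) = (1.1378 − 0.76988×2.1471)/0.23012 = -2.2388 → z₀ = 0.1066 m
V₃ = V₁ · ln(z₃/z₀)/ln(z₁/z₀) = 9.1 × 7.5953/3.3766 = 20.4696 m/s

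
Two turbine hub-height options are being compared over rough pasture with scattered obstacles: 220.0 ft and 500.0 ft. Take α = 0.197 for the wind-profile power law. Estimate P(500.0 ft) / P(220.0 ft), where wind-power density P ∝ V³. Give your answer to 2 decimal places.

1.62

Speed ratio: V_B/V_A = (z_B/z_A)^α = (500.0/220.0)^0.197 = (2.2727)^0.197 = 1.17555
Power-density ratio: P_B/P_A = (V_B/V_A)³ = (1.17555)³ = 1.62450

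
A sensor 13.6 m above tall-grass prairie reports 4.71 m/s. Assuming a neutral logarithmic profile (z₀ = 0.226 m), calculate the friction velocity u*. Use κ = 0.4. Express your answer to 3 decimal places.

u* ≈ 0.460 m/s

Log law: V(z) = (u*/κ) · ln(z/z₀) ⇒ u* = κ · V / ln(z/z₀)
u* = 0.4 × 4.71 / ln(13.6/0.226) = 0.4 × 4.71 / 4.0973
   = 1.8840 / 4.0973 = 0.4598 m/s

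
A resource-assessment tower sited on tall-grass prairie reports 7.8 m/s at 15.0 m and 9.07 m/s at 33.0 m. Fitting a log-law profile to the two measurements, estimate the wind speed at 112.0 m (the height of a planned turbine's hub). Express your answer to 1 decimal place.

Log law: V ∝ ln(z/z₀). From the pair, with r = V₁/V₂ = 0.85998,
ln z₀ = (ln z₁ − r·ln z₂)/(1 − r) = (2.7081 − 0.85998×3.4965)/0.14002 = -2.1344 → z₀ = 0.1183 m
V₃ = V₁ · ln(z₃/z₀)/ln(z₁/z₀) = 7.8 × 6.8529/4.8425 = 11.0383 m/s

11.0 m/s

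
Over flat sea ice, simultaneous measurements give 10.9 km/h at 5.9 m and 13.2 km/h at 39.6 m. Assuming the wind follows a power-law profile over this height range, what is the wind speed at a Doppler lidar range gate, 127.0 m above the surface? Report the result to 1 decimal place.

First find α: α = ln(V₂/V₁)/ln(z₂/z₁) = ln(13.2/10.9)/ln(39.6/5.9) = 0.19145/1.90388 = 0.1006
Extrapolate from 39.6 m to 127.0 m: V₃ = 13.2 × (127.0/39.6)^0.1006 = 13.2 × 1.1243 = 14.8412 km/h

14.8 km/h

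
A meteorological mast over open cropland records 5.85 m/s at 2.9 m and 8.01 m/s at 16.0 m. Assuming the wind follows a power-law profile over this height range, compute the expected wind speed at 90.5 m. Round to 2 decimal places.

First find α: α = ln(V₂/V₁)/ln(z₂/z₁) = ln(8.01/5.85)/ln(16.0/2.9) = 0.31425/1.70788 = 0.1840
Extrapolate from 16.0 m to 90.5 m: V₃ = 8.01 × (90.5/16.0)^0.1840 = 8.01 × 1.3755 = 11.0179 m/s

11.02 m/s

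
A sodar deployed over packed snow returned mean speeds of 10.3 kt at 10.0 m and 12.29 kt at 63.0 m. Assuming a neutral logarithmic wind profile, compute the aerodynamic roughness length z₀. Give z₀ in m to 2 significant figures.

z₀ ≈ 0.00073 m

Log law: V(z) ∝ ln(z/z₀). With r = V₁/V₂ = 10.3/12.29 = 0.83808,
r · ln(z₂/z₀) = ln(z₁/z₀) ⇒ ln z₀ = (ln z₁ − r·ln z₂)/(1 − r)
ln z₀ = (2.30259 − 0.83808×4.14313) / 0.16192 = -7.2239
z₀ = exp(-7.2239) = 0.0007290 m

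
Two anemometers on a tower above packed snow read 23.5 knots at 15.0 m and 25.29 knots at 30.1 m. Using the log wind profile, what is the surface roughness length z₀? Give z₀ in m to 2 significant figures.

z₀ ≈ 0.0016 m

Log law: V(z) ∝ ln(z/z₀). With r = V₁/V₂ = 23.5/25.29 = 0.92922,
r · ln(z₂/z₀) = ln(z₁/z₀) ⇒ ln z₀ = (ln z₁ − r·ln z₂)/(1 − r)
ln z₀ = (2.70805 − 0.92922×3.40453) / 0.07078 = -6.4356
z₀ = exp(-6.4356) = 0.001603 m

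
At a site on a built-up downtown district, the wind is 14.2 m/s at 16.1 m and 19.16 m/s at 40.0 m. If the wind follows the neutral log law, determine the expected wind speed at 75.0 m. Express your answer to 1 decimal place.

22.6 m/s

Log law: V ∝ ln(z/z₀). From the pair, with r = V₁/V₂ = 0.74113,
ln z₀ = (ln z₁ − r·ln z₂)/(1 − r) = (2.7788 − 0.74113×3.6889)/0.25887 = 0.1734 → z₀ = 1.189 m
V₃ = V₁ · ln(z₃/z₀)/ln(z₁/z₀) = 14.2 × 4.1441/2.6054 = 22.5860 m/s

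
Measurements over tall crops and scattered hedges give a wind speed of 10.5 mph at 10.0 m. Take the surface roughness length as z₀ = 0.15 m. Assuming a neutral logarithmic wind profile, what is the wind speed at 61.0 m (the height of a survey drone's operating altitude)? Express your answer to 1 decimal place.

15.0 mph

Log law: V(z) ∝ ln(z/z₀), so V₂/V₁ = ln(z₂/z₀) / ln(z₁/z₀).
ln(61.0/0.15) = 6.0080, ln(10.0/0.15) = 4.1997
V₂ = 10.5 × 6.0080/4.1997 = 10.5 × 1.4306 = 15.0210 mph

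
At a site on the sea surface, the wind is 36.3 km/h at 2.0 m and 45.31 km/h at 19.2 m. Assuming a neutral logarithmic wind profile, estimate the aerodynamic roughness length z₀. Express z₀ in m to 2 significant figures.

Log law: V(z) ∝ ln(z/z₀). With r = V₁/V₂ = 36.3/45.31 = 0.80115,
r · ln(z₂/z₀) = ln(z₁/z₀) ⇒ ln z₀ = (ln z₁ − r·ln z₂)/(1 − r)
ln z₀ = (0.69315 − 0.80115×2.95491) / 0.19885 = -8.4192
z₀ = exp(-8.4192) = 0.0002206 m

z₀ ≈ 0.00022 m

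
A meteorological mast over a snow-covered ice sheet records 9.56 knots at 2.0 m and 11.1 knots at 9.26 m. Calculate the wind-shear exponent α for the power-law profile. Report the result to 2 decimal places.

Power law: V₂/V₁ = (z₂/z₁)^α ⇒ α = ln(V₂/V₁) / ln(z₂/z₁)
α = ln(11.1/9.56) / ln(9.26/2.0) = ln(1.1611) / ln(4.6300)
  = 0.14936 / 1.53256 = 0.09746

α ≈ 0.10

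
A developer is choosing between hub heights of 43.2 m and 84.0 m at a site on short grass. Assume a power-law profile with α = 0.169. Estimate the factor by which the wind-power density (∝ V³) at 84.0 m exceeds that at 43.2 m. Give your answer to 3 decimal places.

Speed ratio: V_B/V_A = (z_B/z_A)^α = (84.0/43.2)^0.169 = (1.9444)^0.169 = 1.11894
Power-density ratio: P_B/P_A = (V_B/V_A)³ = (1.11894)³ = 1.40094

1.401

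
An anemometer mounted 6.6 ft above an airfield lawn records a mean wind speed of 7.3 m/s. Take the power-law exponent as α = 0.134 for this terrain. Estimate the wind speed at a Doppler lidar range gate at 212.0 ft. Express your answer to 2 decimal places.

Power-law profile: V₂ = V₁ · (z₂/z₁)^α
V₂ = 7.3 × (212.0/6.6)^0.134 = 7.3 × (32.1212)^0.134
    = 7.3 × 1.5919 = 11.6207 m/s

11.62 m/s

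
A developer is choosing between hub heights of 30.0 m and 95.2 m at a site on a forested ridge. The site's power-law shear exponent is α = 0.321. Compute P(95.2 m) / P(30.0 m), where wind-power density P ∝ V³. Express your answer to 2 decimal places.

Speed ratio: V_B/V_A = (z_B/z_A)^α = (95.2/30.0)^0.321 = (3.1733)^0.321 = 1.44873
Power-density ratio: P_B/P_A = (V_B/V_A)³ = (1.44873)³ = 3.04060

3.04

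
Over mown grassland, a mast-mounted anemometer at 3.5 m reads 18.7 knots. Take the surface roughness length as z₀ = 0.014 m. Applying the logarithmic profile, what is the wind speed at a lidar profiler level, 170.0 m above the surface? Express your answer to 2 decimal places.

Log law: V(z) ∝ ln(z/z₀), so V₂/V₁ = ln(z₂/z₀) / ln(z₁/z₀).
ln(170.0/0.014) = 9.4045, ln(3.5/0.014) = 5.5215
V₂ = 18.7 × 9.4045/5.5215 = 18.7 × 1.7033 = 31.8510 knots

31.85 knots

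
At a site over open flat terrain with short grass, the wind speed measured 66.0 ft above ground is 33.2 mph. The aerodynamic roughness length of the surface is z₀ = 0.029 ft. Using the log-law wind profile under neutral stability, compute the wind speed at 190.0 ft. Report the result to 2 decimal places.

37.74 mph

Log law: V(z) ∝ ln(z/z₀), so V₂/V₁ = ln(z₂/z₀) / ln(z₁/z₀).
ln(190.0/0.029) = 8.7875, ln(66.0/0.029) = 7.7301
V₂ = 33.2 × 8.7875/7.7301 = 33.2 × 1.1368 = 37.7413 mph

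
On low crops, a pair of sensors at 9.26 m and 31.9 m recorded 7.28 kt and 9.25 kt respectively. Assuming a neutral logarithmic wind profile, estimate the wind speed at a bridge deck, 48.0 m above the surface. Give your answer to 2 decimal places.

9.90 kt

Log law: V ∝ ln(z/z₀). From the pair, with r = V₁/V₂ = 0.78703,
ln z₀ = (ln z₁ − r·ln z₂)/(1 − r) = (2.2257 − 0.78703×3.4626)/0.21297 = -2.3452 → z₀ = 0.09583 m
V₃ = V₁ · ln(z₃/z₀)/ln(z₁/z₀) = 7.28 × 6.2164/4.5709 = 9.9008 kt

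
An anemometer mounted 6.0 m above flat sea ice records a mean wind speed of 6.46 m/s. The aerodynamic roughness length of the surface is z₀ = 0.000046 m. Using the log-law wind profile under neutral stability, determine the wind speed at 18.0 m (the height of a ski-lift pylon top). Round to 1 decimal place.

Log law: V(z) ∝ ln(z/z₀), so V₂/V₁ = ln(z₂/z₀) / ln(z₁/z₀).
ln(18.0/0.000046) = 12.8772, ln(6.0/0.000046) = 11.7786
V₂ = 6.46 × 12.8772/11.7786 = 6.46 × 1.0933 = 7.0625 m/s

7.1 m/s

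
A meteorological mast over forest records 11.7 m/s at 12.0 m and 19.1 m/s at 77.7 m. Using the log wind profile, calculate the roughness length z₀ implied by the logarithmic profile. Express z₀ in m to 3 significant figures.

Log law: V(z) ∝ ln(z/z₀). With r = V₁/V₂ = 11.7/19.1 = 0.61257,
r · ln(z₂/z₀) = ln(z₁/z₀) ⇒ ln z₀ = (ln z₁ − r·ln z₂)/(1 − r)
ln z₀ = (2.48491 − 0.61257×4.35286) / 0.38743 = -0.4685
z₀ = exp(-0.4685) = 0.6260 m

z₀ ≈ 0.626 m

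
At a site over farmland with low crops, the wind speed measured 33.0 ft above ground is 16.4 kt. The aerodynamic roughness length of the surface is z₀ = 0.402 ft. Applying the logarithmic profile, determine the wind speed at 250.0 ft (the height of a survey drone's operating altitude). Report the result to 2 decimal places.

Log law: V(z) ∝ ln(z/z₀), so V₂/V₁ = ln(z₂/z₀) / ln(z₁/z₀).
ln(250.0/0.402) = 6.4328, ln(33.0/0.402) = 4.4078
V₂ = 16.4 × 6.4328/4.4078 = 16.4 × 1.4594 = 23.9342 kt

23.93 kt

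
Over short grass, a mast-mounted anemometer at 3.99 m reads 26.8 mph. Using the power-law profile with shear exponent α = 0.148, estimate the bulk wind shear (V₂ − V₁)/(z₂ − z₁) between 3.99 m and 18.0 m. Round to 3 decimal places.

0.478 mph/m

Power law: V₂ = V₁ · (z₂/z₁)^α = 26.8 × (4.5113)^0.148 = 33.4943 mph
ΔV/Δz = (33.4943 − 26.8)/(18.0 − 3.99) = 6.6943/14.0100 = 0.47782 mph/m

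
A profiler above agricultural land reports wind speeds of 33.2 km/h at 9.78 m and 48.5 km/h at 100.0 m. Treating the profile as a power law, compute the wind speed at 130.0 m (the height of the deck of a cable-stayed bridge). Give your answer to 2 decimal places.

50.62 km/h

First find α: α = ln(V₂/V₁)/ln(z₂/z₁) = ln(48.5/33.2)/ln(100.0/9.78) = 0.37901/2.32483 = 0.1630
Extrapolate from 100.0 m to 130.0 m: V₃ = 48.5 × (130.0/100.0)^0.1630 = 48.5 × 1.0437 = 50.6195 km/h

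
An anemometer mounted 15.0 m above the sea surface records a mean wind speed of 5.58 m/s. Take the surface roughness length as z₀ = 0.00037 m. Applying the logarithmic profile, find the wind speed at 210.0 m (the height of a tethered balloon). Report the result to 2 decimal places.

Log law: V(z) ∝ ln(z/z₀), so V₂/V₁ = ln(z₂/z₀) / ln(z₁/z₀).
ln(210.0/0.00037) = 13.2491, ln(15.0/0.00037) = 10.6101
V₂ = 5.58 × 13.2491/10.6101 = 5.58 × 1.2487 = 6.9679 m/s

6.97 m/s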